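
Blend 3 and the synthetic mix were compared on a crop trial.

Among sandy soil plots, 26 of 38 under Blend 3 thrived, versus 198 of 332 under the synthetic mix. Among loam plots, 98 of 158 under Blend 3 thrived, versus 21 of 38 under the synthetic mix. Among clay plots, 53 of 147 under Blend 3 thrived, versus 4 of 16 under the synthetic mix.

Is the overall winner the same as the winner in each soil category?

No

Sandy soil: Blend 3 26/38 = 68.4%, the synthetic mix 198/332 = 59.6% → Blend 3
Loam: Blend 3 98/158 = 62.0%, the synthetic mix 21/38 = 55.3% → Blend 3
Clay: Blend 3 53/147 = 36.1%, the synthetic mix 4/16 = 25.0% → Blend 3
Overall: Blend 3 177/343 = 51.6%, the synthetic mix 223/386 = 57.8% → the synthetic mix
Blend 3 wins each soil group but the synthetic mix wins overall — the comparison reverses. Blend 3's plots skew toward clay, which has a lower base rate.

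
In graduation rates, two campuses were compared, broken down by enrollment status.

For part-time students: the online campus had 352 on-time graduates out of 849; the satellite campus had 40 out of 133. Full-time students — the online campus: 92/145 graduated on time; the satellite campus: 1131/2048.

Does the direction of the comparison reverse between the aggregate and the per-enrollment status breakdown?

Part-time: the online campus 352/849 = 41.5%, the satellite campus 40/133 = 30.1% → the online campus
Full-time: the online campus 92/145 = 63.4%, the satellite campus 1131/2048 = 55.2% → the online campus
Overall: the online campus 444/994 = 44.7%, the satellite campus 1171/2181 = 53.7% → the satellite campus
The online campus wins each enrollment group but the satellite campus wins overall — the comparison reverses. The online campus's students skew toward part-time, which has a lower base rate.

Yes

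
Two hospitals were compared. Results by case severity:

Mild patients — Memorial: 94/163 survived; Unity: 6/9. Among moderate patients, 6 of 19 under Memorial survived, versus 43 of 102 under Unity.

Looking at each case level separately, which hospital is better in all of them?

Mild: Memorial 94/163 = 57.7%, Unity 6/9 = 66.7% → Unity
Moderate: Memorial 6/19 = 31.6%, Unity 43/102 = 42.2% → Unity
Unity has the higher rate in both groups.

Unity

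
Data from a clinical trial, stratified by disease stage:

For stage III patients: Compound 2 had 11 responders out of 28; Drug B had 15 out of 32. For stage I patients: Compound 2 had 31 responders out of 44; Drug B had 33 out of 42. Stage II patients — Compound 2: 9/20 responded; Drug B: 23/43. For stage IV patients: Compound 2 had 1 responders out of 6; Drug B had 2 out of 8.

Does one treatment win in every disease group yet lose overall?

Stage III: Compound 2 11/28 = 39.3%, Drug B 15/32 = 46.9% → Drug B
Stage I: Compound 2 31/44 = 70.5%, Drug B 33/42 = 78.6% → Drug B
Stage II: Compound 2 9/20 = 45.0%, Drug B 23/43 = 53.5% → Drug B
Stage IV: Compound 2 1/6 = 16.7%, Drug B 2/8 = 25.0% → Drug B
Overall: Compound 2 52/98 = 53.1%, Drug B 73/125 = 58.4% → Drug B
Drug B wins overall and in every disease group — no reversal.

No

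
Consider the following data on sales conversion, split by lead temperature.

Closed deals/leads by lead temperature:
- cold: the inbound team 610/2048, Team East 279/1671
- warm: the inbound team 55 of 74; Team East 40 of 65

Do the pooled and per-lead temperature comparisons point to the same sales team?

Cold: the inbound team 610/2048 = 29.8%, Team East 279/1671 = 16.7% → the inbound team
Warm: the inbound team 55/74 = 74.3%, Team East 40/65 = 61.5% → the inbound team
Overall: the inbound team 665/2122 = 31.3%, Team East 319/1736 = 18.4% → the inbound team
The inbound team wins overall and in every lead group — no reversal.

Yes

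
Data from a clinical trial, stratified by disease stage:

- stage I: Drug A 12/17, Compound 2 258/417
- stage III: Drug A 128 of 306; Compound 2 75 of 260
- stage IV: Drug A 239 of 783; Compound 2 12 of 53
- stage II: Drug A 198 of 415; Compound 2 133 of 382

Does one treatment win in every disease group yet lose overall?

Stage I: Drug A 12/17 = 70.6%, Compound 2 258/417 = 61.9% → Drug A
Stage III: Drug A 128/306 = 41.8%, Compound 2 75/260 = 28.8% → Drug A
Stage IV: Drug A 239/783 = 30.5%, Compound 2 12/53 = 22.6% → Drug A
Stage II: Drug A 198/415 = 47.7%, Compound 2 133/382 = 34.8% → Drug A
Overall: Drug A 577/1521 = 37.9%, Compound 2 478/1112 = 43.0% → Compound 2
Drug A wins each disease group but Compound 2 wins overall — the comparison reverses. Drug A's patients skew toward stage IV, which has a lower base rate.

Yes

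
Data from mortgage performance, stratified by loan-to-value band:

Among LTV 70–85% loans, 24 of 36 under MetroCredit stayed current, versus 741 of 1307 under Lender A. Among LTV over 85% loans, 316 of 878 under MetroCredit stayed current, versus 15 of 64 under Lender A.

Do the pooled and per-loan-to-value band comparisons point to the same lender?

LTV 70–85%: MetroCredit 24/36 = 66.7%, Lender A 741/1307 = 56.7% → MetroCredit
LTV over 85%: MetroCredit 316/878 = 36.0%, Lender A 15/64 = 23.4% → MetroCredit
Overall: MetroCredit 340/914 = 37.2%, Lender A 756/1371 = 55.1% → Lender A
MetroCredit wins each loan-to-value group but Lender A wins overall — the comparison reverses. MetroCredit's loans skew toward LTV over 85%, which has a lower base rate.

No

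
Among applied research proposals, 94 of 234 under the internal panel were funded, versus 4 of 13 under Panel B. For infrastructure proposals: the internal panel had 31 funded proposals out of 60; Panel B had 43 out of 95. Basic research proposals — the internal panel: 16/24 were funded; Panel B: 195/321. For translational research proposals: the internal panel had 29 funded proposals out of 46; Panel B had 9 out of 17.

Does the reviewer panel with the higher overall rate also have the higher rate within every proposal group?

Applied research: the internal panel 94/234 = 40.2%, Panel B 4/13 = 30.8% → the internal panel
Infrastructure: the internal panel 31/60 = 51.7%, Panel B 43/95 = 45.3% → the internal panel
Basic research: the internal panel 16/24 = 66.7%, Panel B 195/321 = 60.7% → the internal panel
Translational research: the internal panel 29/46 = 63.0%, Panel B 9/17 = 52.9% → the internal panel
Overall: the internal panel 170/364 = 46.7%, Panel B 251/446 = 56.3% → Panel B
The internal panel wins each proposal group but Panel B wins overall — the comparison reverses. The internal panel's proposals skew toward applied research, which has a lower base rate.

No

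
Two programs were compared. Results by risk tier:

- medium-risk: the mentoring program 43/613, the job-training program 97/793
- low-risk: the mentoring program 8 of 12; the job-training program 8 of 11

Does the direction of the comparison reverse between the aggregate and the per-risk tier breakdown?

No

Medium-risk: the mentoring program 43/613 = 7.0%, the job-training program 97/793 = 12.2% → the job-training program
Low-risk: the mentoring program 8/12 = 66.7%, the job-training program 8/11 = 72.7% → the job-training program
Overall: the mentoring program 51/625 = 8.2%, the job-training program 105/804 = 13.1% → the job-training program
The job-training program wins overall and in every risk group — no reversal.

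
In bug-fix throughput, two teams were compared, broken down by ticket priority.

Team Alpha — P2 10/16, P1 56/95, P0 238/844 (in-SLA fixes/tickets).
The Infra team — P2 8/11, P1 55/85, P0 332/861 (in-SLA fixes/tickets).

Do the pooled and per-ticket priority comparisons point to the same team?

P2: Team Alpha 10/16 = 62.5%, the Infra team 8/11 = 72.7% → the Infra team
P1: Team Alpha 56/95 = 58.9%, the Infra team 55/85 = 64.7% → the Infra team
P0: Team Alpha 238/844 = 28.2%, the Infra team 332/861 = 38.6% → the Infra team
Overall: Team Alpha 304/955 = 31.8%, the Infra team 395/957 = 41.3% → the Infra team
The Infra team wins overall and in every ticket group — no reversal.

Yes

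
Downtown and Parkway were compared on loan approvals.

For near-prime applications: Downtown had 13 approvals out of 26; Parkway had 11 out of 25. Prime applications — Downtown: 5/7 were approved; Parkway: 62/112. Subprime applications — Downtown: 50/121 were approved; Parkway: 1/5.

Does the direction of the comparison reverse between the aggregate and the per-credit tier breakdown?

Near-prime: Downtown 13/26 = 50.0%, Parkway 11/25 = 44.0% → Downtown
Prime: Downtown 5/7 = 71.4%, Parkway 62/112 = 55.4% → Downtown
Subprime: Downtown 50/121 = 41.3%, Parkway 1/5 = 20.0% → Downtown
Overall: Downtown 68/154 = 44.2%, Parkway 74/142 = 52.1% → Parkway
Downtown wins each credit group but Parkway wins overall — the comparison reverses. Downtown's applications skew toward subprime, which has a lower base rate.

Yes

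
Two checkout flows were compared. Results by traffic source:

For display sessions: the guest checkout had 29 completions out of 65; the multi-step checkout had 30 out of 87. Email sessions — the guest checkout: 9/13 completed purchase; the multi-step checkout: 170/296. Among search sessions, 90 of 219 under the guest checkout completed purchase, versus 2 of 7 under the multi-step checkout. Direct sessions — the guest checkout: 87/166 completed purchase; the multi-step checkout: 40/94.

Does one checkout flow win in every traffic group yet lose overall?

Yes

Display: the guest checkout 29/65 = 44.6%, the multi-step checkout 30/87 = 34.5% → the guest checkout
Email: the guest checkout 9/13 = 69.2%, the multi-step checkout 170/296 = 57.4% → the guest checkout
Search: the guest checkout 90/219 = 41.1%, the multi-step checkout 2/7 = 28.6% → the guest checkout
Direct: the guest checkout 87/166 = 52.4%, the multi-step checkout 40/94 = 42.6% → the guest checkout
Overall: the guest checkout 215/463 = 46.4%, the multi-step checkout 242/484 = 50.0% → the multi-step checkout
The guest checkout wins each traffic group but the multi-step checkout wins overall — the comparison reverses. The guest checkout's sessions skew toward search, which has a lower base rate.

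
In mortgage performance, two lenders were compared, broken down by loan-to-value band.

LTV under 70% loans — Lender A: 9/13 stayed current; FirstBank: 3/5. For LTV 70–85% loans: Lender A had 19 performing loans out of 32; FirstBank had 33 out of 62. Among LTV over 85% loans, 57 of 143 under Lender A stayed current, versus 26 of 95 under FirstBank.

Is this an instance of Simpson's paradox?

No

LTV under 70%: Lender A 9/13 = 69.2%, FirstBank 3/5 = 60.0% → Lender A
LTV 70–85%: Lender A 19/32 = 59.4%, FirstBank 33/62 = 53.2% → Lender A
LTV over 85%: Lender A 57/143 = 39.9%, FirstBank 26/95 = 27.4% → Lender A
Overall: Lender A 85/188 = 45.2%, FirstBank 62/162 = 38.3% → Lender A
Lender A wins overall and in every loan-to-value group — no reversal.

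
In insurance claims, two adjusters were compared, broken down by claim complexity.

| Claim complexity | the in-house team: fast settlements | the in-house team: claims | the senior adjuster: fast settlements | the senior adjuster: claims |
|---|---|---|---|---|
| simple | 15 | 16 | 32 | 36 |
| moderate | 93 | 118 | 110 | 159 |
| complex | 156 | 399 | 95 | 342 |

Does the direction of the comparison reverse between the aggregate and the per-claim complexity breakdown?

Simple: the in-house team 15/16 = 93.8%, the senior adjuster 32/36 = 88.9% → the in-house team
Moderate: the in-house team 93/118 = 78.8%, the senior adjuster 110/159 = 69.2% → the in-house team
Complex: the in-house team 156/399 = 39.1%, the senior adjuster 95/342 = 27.8% → the in-house team
Overall: the in-house team 264/533 = 49.5%, the senior adjuster 237/537 = 44.1% → the in-house team
The in-house team wins overall and in every claim group — no reversal.

No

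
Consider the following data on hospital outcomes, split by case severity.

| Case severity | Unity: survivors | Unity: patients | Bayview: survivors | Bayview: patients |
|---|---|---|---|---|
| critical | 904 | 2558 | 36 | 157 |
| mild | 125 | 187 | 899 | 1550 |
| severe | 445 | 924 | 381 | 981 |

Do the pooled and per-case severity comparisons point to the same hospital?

No

Critical: Unity 904/2558 = 35.3%, Bayview 36/157 = 22.9% → Unity
Mild: Unity 125/187 = 66.8%, Bayview 899/1550 = 58.0% → Unity
Severe: Unity 445/924 = 48.2%, Bayview 381/981 = 38.8% → Unity
Overall: Unity 1474/3669 = 40.2%, Bayview 1316/2688 = 49.0% → Bayview
Unity wins each case group but Bayview wins overall — the comparison reverses. Unity's patients skew toward critical, which has a lower base rate.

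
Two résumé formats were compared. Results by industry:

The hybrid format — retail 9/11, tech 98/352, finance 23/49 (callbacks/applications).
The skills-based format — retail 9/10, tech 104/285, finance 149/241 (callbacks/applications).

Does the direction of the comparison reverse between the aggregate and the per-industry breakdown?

No

Retail: the hybrid format 9/11 = 81.8%, the skills-based format 9/10 = 90.0% → the skills-based format
Tech: the hybrid format 98/352 = 27.8%, the skills-based format 104/285 = 36.5% → the skills-based format
Finance: the hybrid format 23/49 = 46.9%, the skills-based format 149/241 = 61.8% → the skills-based format
Overall: the hybrid format 130/412 = 31.6%, the skills-based format 262/536 = 48.9% → the skills-based format
The skills-based format wins overall and in every industry group — no reversal.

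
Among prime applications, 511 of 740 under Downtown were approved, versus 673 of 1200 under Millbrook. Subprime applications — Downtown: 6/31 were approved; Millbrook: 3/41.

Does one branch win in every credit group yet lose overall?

No

Prime: Downtown 511/740 = 69.1%, Millbrook 673/1200 = 56.1% → Downtown
Subprime: Downtown 6/31 = 19.4%, Millbrook 3/41 = 7.3% → Downtown
Overall: Downtown 517/771 = 67.1%, Millbrook 676/1241 = 54.5% → Downtown
Downtown wins overall and in every credit group — no reversal.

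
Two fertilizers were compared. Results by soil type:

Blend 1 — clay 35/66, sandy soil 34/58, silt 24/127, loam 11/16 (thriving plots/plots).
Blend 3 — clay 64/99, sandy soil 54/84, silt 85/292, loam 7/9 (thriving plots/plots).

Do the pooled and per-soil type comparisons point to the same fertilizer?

Yes

Clay: Blend 1 35/66 = 53.0%, Blend 3 64/99 = 64.6% → Blend 3
Sandy soil: Blend 1 34/58 = 58.6%, Blend 3 54/84 = 64.3% → Blend 3
Silt: Blend 1 24/127 = 18.9%, Blend 3 85/292 = 29.1% → Blend 3
Loam: Blend 1 11/16 = 68.8%, Blend 3 7/9 = 77.8% → Blend 3
Overall: Blend 1 104/267 = 39.0%, Blend 3 210/484 = 43.4% → Blend 3
Blend 3 wins overall and in every soil group — no reversal.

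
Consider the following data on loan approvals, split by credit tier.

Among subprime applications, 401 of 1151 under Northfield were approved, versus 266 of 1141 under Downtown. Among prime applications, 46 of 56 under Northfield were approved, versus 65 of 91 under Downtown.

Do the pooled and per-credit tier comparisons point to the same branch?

Subprime: Northfield 401/1151 = 34.8%, Downtown 266/1141 = 23.3% → Northfield
Prime: Northfield 46/56 = 82.1%, Downtown 65/91 = 71.4% → Northfield
Overall: Northfield 447/1207 = 37.0%, Downtown 331/1232 = 26.9% → Northfield
Northfield wins overall and in every credit group — no reversal.

Yes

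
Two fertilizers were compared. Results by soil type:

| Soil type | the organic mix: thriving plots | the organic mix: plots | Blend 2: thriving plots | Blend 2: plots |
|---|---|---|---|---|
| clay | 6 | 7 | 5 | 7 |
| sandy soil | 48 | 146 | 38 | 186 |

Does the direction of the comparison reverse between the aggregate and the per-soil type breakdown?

Clay: the organic mix 6/7 = 85.7%, Blend 2 5/7 = 71.4% → the organic mix
Sandy soil: the organic mix 48/146 = 32.9%, Blend 2 38/186 = 20.4% → the organic mix
Overall: the organic mix 54/153 = 35.3%, Blend 2 43/193 = 22.3% → the organic mix
The organic mix wins overall and in every soil group — no reversal.

No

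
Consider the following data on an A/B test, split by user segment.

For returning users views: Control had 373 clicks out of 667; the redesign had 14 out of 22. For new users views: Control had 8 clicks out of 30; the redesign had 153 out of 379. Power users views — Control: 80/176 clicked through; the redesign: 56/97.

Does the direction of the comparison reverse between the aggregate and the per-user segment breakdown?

Returning users: Control 373/667 = 55.9%, the redesign 14/22 = 63.6% → the redesign
New users: Control 8/30 = 26.7%, the redesign 153/379 = 40.4% → the redesign
Power users: Control 80/176 = 45.5%, the redesign 56/97 = 57.7% → the redesign
Overall: Control 461/873 = 52.8%, the redesign 223/498 = 44.8% → Control
The redesign wins each user group but Control wins overall — the comparison reverses. The redesign's views skew toward new users, which has a lower base rate.

Yes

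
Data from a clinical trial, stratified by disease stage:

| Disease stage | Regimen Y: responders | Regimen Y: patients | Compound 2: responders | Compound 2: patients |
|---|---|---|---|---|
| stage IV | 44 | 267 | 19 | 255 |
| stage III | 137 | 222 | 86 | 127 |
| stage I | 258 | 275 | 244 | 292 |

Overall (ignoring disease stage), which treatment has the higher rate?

Regimen Y

Stage IV: Regimen Y 44/267 = 16.5%, Compound 2 19/255 = 7.5% → Regimen Y
Stage III: Regimen Y 137/222 = 61.7%, Compound 2 86/127 = 67.7% → Compound 2
Stage I: Regimen Y 258/275 = 93.8%, Compound 2 244/292 = 83.6% → Regimen Y
Overall: Regimen Y 439/764 = 57.5%, Compound 2 349/674 = 51.8% → Regimen Y
(Neither sweeps every disease group, but Regimen Y has the higher pooled rate.)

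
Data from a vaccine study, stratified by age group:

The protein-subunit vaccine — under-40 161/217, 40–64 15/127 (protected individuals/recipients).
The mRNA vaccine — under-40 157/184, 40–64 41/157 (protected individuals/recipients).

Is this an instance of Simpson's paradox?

Under-40: the protein-subunit vaccine 161/217 = 74.2%, the mRNA vaccine 157/184 = 85.3% → the mRNA vaccine
40–64: the protein-subunit vaccine 15/127 = 11.8%, the mRNA vaccine 41/157 = 26.1% → the mRNA vaccine
Overall: the protein-subunit vaccine 176/344 = 51.2%, the mRNA vaccine 198/341 = 58.1% → the mRNA vaccine
The mRNA vaccine wins overall and in every age group — no reversal.

No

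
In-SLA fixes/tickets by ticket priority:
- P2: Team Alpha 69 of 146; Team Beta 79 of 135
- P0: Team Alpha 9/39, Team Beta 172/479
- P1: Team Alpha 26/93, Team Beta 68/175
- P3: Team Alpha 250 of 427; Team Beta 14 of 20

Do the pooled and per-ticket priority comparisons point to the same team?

P2: Team Alpha 69/146 = 47.3%, Team Beta 79/135 = 58.5% → Team Beta
P0: Team Alpha 9/39 = 23.1%, Team Beta 172/479 = 35.9% → Team Beta
P1: Team Alpha 26/93 = 28.0%, Team Beta 68/175 = 38.9% → Team Beta
P3: Team Alpha 250/427 = 58.5%, Team Beta 14/20 = 70.0% → Team Beta
Overall: Team Alpha 354/705 = 50.2%, Team Beta 333/809 = 41.2% → Team Alpha
Team Beta wins each ticket group but Team Alpha wins overall — the comparison reverses. Team Beta's tickets skew toward P0, which has a lower base rate.

No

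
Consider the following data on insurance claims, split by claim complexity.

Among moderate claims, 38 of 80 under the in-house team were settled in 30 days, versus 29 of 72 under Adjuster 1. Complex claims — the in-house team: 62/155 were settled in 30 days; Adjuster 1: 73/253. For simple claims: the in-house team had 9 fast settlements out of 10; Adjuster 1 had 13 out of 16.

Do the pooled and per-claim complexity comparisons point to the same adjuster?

Moderate: the in-house team 38/80 = 47.5%, Adjuster 1 29/72 = 40.3% → the in-house team
Complex: the in-house team 62/155 = 40.0%, Adjuster 1 73/253 = 28.9% → the in-house team
Simple: the in-house team 9/10 = 90.0%, Adjuster 1 13/16 = 81.2% → the in-house team
Overall: the in-house team 109/245 = 44.5%, Adjuster 1 115/341 = 33.7% → the in-house team
The in-house team wins overall and in every claim group — no reversal.

Yes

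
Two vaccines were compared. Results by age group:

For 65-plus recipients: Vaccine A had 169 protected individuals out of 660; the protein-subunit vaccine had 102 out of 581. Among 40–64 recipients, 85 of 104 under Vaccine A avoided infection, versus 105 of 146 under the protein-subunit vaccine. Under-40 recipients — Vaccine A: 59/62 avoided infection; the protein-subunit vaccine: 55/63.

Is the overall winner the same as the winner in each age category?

65-plus: Vaccine A 169/660 = 25.6%, the protein-subunit vaccine 102/581 = 17.6% → Vaccine A
40–64: Vaccine A 85/104 = 81.7%, the protein-subunit vaccine 105/146 = 71.9% → Vaccine A
Under-40: Vaccine A 59/62 = 95.2%, the protein-subunit vaccine 55/63 = 87.3% → Vaccine A
Overall: Vaccine A 313/826 = 37.9%, the protein-subunit vaccine 262/790 = 33.2% → Vaccine A
Vaccine A wins overall and in every age group — no reversal.

Yes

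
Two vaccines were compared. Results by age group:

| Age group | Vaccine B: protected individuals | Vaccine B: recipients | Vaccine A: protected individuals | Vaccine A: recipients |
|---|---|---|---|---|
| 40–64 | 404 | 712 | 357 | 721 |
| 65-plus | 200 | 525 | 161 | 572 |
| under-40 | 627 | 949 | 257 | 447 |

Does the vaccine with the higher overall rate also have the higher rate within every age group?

Yes

40–64: Vaccine B 404/712 = 56.7%, Vaccine A 357/721 = 49.5% → Vaccine B
65-plus: Vaccine B 200/525 = 38.1%, Vaccine A 161/572 = 28.1% → Vaccine B
Under-40: Vaccine B 627/949 = 66.1%, Vaccine A 257/447 = 57.5% → Vaccine B
Overall: Vaccine B 1231/2186 = 56.3%, Vaccine A 775/1740 = 44.5% → Vaccine B
Vaccine B wins overall and in every age group — no reversal.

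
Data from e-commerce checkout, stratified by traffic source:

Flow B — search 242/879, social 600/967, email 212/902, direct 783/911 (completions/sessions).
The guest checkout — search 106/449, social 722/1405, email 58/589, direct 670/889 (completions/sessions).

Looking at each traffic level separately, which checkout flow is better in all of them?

Flow B

Search: Flow B 242/879 = 27.5%, the guest checkout 106/449 = 23.6% → Flow B
Social: Flow B 600/967 = 62.0%, the guest checkout 722/1405 = 51.4% → Flow B
Email: Flow B 212/902 = 23.5%, the guest checkout 58/589 = 9.8% → Flow B
Direct: Flow B 783/911 = 85.9%, the guest checkout 670/889 = 75.4% → Flow B
Flow B has the higher rate in all 4 groups.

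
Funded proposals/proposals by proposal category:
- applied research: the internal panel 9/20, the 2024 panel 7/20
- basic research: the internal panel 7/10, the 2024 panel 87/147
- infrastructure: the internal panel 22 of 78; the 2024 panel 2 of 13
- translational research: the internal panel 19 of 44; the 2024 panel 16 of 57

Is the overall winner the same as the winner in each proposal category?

Applied research: the internal panel 9/20 = 45.0%, the 2024 panel 7/20 = 35.0% → the internal panel
Basic research: the internal panel 7/10 = 70.0%, the 2024 panel 87/147 = 59.2% → the internal panel
Infrastructure: the internal panel 22/78 = 28.2%, the 2024 panel 2/13 = 15.4% → the internal panel
Translational research: the internal panel 19/44 = 43.2%, the 2024 panel 16/57 = 28.1% → the internal panel
Overall: the internal panel 57/152 = 37.5%, the 2024 panel 112/237 = 47.3% → the 2024 panel
The internal panel wins each proposal group but the 2024 panel wins overall — the comparison reverses. The internal panel's proposals skew toward infrastructure, which has a lower base rate.

No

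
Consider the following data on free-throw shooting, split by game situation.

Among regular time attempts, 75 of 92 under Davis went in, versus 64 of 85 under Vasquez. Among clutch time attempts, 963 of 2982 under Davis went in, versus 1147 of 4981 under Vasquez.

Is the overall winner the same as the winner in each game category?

Regular time: Davis 75/92 = 81.5%, Vasquez 64/85 = 75.3% → Davis
Clutch time: Davis 963/2982 = 32.3%, Vasquez 1147/4981 = 23.0% → Davis
Overall: Davis 1038/3074 = 33.8%, Vasquez 1211/5066 = 23.9% → Davis
Davis wins overall and in every game group — no reversal.

Yes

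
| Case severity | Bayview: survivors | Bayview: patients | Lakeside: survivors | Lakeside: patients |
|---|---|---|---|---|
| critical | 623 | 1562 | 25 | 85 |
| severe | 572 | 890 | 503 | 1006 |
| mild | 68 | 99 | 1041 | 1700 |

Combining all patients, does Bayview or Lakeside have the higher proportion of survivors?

Critical: Bayview 623/1562 = 39.9%, Lakeside 25/85 = 29.4% → Bayview
Severe: Bayview 572/890 = 64.3%, Lakeside 503/1006 = 50.0% → Bayview
Mild: Bayview 68/99 = 68.7%, Lakeside 1041/1700 = 61.2% → Bayview
Overall: Bayview 1263/2551 = 49.5%, Lakeside 1569/2791 = 56.2% → Lakeside
(Bayview wins every case group but Lakeside wins overall — Bayview's patients skew toward the low-rate critical group.)

Lakeside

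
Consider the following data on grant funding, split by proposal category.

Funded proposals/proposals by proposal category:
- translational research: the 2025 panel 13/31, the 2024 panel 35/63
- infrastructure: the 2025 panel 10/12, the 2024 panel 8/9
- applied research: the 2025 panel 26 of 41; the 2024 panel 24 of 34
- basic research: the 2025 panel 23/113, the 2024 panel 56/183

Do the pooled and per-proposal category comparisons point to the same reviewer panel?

Yes

Translational research: the 2025 panel 13/31 = 41.9%, the 2024 panel 35/63 = 55.6% → the 2024 panel
Infrastructure: the 2025 panel 10/12 = 83.3%, the 2024 panel 8/9 = 88.9% → the 2024 panel
Applied research: the 2025 panel 26/41 = 63.4%, the 2024 panel 24/34 = 70.6% → the 2024 panel
Basic research: the 2025 panel 23/113 = 20.4%, the 2024 panel 56/183 = 30.6% → the 2024 panel
Overall: the 2025 panel 72/197 = 36.5%, the 2024 panel 123/289 = 42.6% → the 2024 panel
The 2024 panel wins overall and in every proposal group — no reversal.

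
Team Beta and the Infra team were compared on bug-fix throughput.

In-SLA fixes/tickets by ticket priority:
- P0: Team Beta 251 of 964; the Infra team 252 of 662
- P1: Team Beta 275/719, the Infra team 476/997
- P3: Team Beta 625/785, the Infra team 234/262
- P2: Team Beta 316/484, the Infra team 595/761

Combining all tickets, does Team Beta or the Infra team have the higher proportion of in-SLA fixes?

the Infra team

P0: Team Beta 251/964 = 26.0%, the Infra team 252/662 = 38.1% → the Infra team
P1: Team Beta 275/719 = 38.2%, the Infra team 476/997 = 47.7% → the Infra team
P3: Team Beta 625/785 = 79.6%, the Infra team 234/262 = 89.3% → the Infra team
P2: Team Beta 316/484 = 65.3%, the Infra team 595/761 = 78.2% → the Infra team
Overall: Team Beta 1467/2952 = 49.7%, the Infra team 1557/2682 = 58.1% → the Infra team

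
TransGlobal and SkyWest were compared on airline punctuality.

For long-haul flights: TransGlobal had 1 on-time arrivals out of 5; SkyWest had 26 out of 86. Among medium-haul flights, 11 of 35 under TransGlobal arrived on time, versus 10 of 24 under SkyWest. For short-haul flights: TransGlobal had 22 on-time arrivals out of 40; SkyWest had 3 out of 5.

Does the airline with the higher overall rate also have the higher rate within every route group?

Long-haul: TransGlobal 1/5 = 20.0%, SkyWest 26/86 = 30.2% → SkyWest
Medium-haul: TransGlobal 11/35 = 31.4%, SkyWest 10/24 = 41.7% → SkyWest
Short-haul: TransGlobal 22/40 = 55.0%, SkyWest 3/5 = 60.0% → SkyWest
Overall: TransGlobal 34/80 = 42.5%, SkyWest 39/115 = 33.9% → TransGlobal
SkyWest wins each route group but TransGlobal wins overall — the comparison reverses. SkyWest's flights skew toward long-haul, which has a lower base rate.

No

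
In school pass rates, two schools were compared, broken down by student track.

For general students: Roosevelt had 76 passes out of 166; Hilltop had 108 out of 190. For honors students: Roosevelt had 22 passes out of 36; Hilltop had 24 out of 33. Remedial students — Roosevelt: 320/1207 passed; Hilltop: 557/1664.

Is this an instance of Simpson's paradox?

No

General: Roosevelt 76/166 = 45.8%, Hilltop 108/190 = 56.8% → Hilltop
Honors: Roosevelt 22/36 = 61.1%, Hilltop 24/33 = 72.7% → Hilltop
Remedial: Roosevelt 320/1207 = 26.5%, Hilltop 557/1664 = 33.5% → Hilltop
Overall: Roosevelt 418/1409 = 29.7%, Hilltop 689/1887 = 36.5% → Hilltop
Hilltop wins overall and in every student group — no reversal.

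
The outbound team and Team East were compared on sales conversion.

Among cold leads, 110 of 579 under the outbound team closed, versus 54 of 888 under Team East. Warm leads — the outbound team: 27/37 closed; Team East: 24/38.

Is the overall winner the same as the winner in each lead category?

Cold: the outbound team 110/579 = 19.0%, Team East 54/888 = 6.1% → the outbound team
Warm: the outbound team 27/37 = 73.0%, Team East 24/38 = 63.2% → the outbound team
Overall: the outbound team 137/616 = 22.2%, Team East 78/926 = 8.4% → the outbound team
The outbound team wins overall and in every lead group — no reversal.

Yes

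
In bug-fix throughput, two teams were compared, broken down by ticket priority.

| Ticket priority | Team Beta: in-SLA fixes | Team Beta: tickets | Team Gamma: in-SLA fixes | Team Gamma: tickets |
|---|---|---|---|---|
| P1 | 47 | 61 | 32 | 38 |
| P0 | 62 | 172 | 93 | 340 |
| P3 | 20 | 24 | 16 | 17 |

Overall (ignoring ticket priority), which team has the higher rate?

Team Beta

P1: Team Beta 47/61 = 77.0%, Team Gamma 32/38 = 84.2% → Team Gamma
P0: Team Beta 62/172 = 36.0%, Team Gamma 93/340 = 27.4% → Team Beta
P3: Team Beta 20/24 = 83.3%, Team Gamma 16/17 = 94.1% → Team Gamma
Overall: Team Beta 129/257 = 50.2%, Team Gamma 141/395 = 35.7% → Team Beta
(Neither sweeps every ticket group, but Team Beta has the higher pooled rate.)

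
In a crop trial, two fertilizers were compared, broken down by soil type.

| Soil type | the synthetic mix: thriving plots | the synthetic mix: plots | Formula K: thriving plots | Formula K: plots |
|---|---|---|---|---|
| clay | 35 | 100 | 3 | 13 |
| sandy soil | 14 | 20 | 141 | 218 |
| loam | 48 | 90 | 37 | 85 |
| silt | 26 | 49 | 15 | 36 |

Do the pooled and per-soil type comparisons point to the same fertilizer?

Clay: the synthetic mix 35/100 = 35.0%, Formula K 3/13 = 23.1% → the synthetic mix
Sandy soil: the synthetic mix 14/20 = 70.0%, Formula K 141/218 = 64.7% → the synthetic mix
Loam: the synthetic mix 48/90 = 53.3%, Formula K 37/85 = 43.5% → the synthetic mix
Silt: the synthetic mix 26/49 = 53.1%, Formula K 15/36 = 41.7% → the synthetic mix
Overall: the synthetic mix 123/259 = 47.5%, Formula K 196/352 = 55.7% → Formula K
The synthetic mix wins each soil group but Formula K wins overall — the comparison reverses. The synthetic mix's plots skew toward clay, which has a lower base rate.

No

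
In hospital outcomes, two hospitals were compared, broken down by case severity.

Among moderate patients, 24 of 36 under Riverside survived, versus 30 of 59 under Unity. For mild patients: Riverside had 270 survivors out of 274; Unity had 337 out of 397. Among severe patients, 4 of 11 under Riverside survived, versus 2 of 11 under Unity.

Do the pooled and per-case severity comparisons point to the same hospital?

Yes

Moderate: Riverside 24/36 = 66.7%, Unity 30/59 = 50.8% → Riverside
Mild: Riverside 270/274 = 98.5%, Unity 337/397 = 84.9% → Riverside
Severe: Riverside 4/11 = 36.4%, Unity 2/11 = 18.2% → Riverside
Overall: Riverside 298/321 = 92.8%, Unity 369/467 = 79.0% → Riverside
Riverside wins overall and in every case group — no reversal.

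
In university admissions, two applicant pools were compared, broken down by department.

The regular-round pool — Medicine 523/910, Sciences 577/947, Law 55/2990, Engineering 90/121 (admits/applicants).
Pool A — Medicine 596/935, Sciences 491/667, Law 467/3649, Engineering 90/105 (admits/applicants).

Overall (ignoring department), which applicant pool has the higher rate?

Medicine: the regular-round pool 523/910 = 57.5%, Pool A 596/935 = 63.7% → Pool A
Sciences: the regular-round pool 577/947 = 60.9%, Pool A 491/667 = 73.6% → Pool A
Law: the regular-round pool 55/2990 = 1.8%, Pool A 467/3649 = 12.8% → Pool A
Engineering: the regular-round pool 90/121 = 74.4%, Pool A 90/105 = 85.7% → Pool A
Overall: the regular-round pool 1245/4968 = 25.1%, Pool A 1644/5356 = 30.7% → Pool A

Pool A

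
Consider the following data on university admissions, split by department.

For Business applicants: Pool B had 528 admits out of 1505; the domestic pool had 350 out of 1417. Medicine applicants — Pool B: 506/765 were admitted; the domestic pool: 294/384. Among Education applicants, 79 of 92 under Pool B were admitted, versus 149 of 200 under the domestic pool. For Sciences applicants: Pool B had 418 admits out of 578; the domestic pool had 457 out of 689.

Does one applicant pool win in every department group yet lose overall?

No

Business: Pool B 528/1505 = 35.1%, the domestic pool 350/1417 = 24.7% → Pool B
Medicine: Pool B 506/765 = 66.1%, the domestic pool 294/384 = 76.6% → the domestic pool
Education: Pool B 79/92 = 85.9%, the domestic pool 149/200 = 74.5% → Pool B
Sciences: Pool B 418/578 = 72.3%, the domestic pool 457/689 = 66.3% → Pool B
Overall: Pool B 1531/2940 = 52.1%, the domestic pool 1250/2690 = 46.5% → Pool B
Neither sweeps: Pool B wins 3 of 4 groups, the domestic pool wins 1. Pool B wins overall but not every group — no Simpson reversal.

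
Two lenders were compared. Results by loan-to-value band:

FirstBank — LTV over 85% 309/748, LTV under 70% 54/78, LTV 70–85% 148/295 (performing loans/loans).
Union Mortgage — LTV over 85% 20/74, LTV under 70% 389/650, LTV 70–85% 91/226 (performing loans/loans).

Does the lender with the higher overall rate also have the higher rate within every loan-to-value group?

LTV over 85%: FirstBank 309/748 = 41.3%, Union Mortgage 20/74 = 27.0% → FirstBank
LTV under 70%: FirstBank 54/78 = 69.2%, Union Mortgage 389/650 = 59.8% → FirstBank
LTV 70–85%: FirstBank 148/295 = 50.2%, Union Mortgage 91/226 = 40.3% → FirstBank
Overall: FirstBank 511/1121 = 45.6%, Union Mortgage 500/950 = 52.6% → Union Mortgage
FirstBank wins each loan-to-value group but Union Mortgage wins overall — the comparison reverses. FirstBank's loans skew toward LTV over 85%, which has a lower base rate.

No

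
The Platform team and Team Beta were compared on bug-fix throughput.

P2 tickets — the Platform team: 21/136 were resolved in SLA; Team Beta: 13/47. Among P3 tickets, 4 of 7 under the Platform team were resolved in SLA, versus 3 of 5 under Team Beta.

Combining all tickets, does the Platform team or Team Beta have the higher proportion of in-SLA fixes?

Team Beta

P2: the Platform team 21/136 = 15.4%, Team Beta 13/47 = 27.7% → Team Beta
P3: the Platform team 4/7 = 57.1%, Team Beta 3/5 = 60.0% → Team Beta
Overall: the Platform team 25/143 = 17.5%, Team Beta 16/52 = 30.8% → Team Beta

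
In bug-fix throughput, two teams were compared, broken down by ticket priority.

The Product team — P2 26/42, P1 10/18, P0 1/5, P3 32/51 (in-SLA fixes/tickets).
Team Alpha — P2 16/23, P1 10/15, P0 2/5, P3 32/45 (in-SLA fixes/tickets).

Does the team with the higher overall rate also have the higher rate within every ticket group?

Yes

P2: the Product team 26/42 = 61.9%, Team Alpha 16/23 = 69.6% → Team Alpha
P1: the Product team 10/18 = 55.6%, Team Alpha 10/15 = 66.7% → Team Alpha
P0: the Product team 1/5 = 20.0%, Team Alpha 2/5 = 40.0% → Team Alpha
P3: the Product team 32/51 = 62.7%, Team Alpha 32/45 = 71.1% → Team Alpha
Overall: the Product team 69/116 = 59.5%, Team Alpha 60/88 = 68.2% → Team Alpha
Team Alpha wins overall and in every ticket group — no reversal.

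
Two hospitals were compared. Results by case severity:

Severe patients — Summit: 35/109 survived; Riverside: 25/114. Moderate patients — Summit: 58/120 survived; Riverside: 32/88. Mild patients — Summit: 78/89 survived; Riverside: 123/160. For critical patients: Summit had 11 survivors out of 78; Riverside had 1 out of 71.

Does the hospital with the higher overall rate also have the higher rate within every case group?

Yes

Severe: Summit 35/109 = 32.1%, Riverside 25/114 = 21.9% → Summit
Moderate: Summit 58/120 = 48.3%, Riverside 32/88 = 36.4% → Summit
Mild: Summit 78/89 = 87.6%, Riverside 123/160 = 76.9% → Summit
Critical: Summit 11/78 = 14.1%, Riverside 1/71 = 1.4% → Summit
Overall: Summit 182/396 = 46.0%, Riverside 181/433 = 41.8% → Summit
Summit wins overall and in every case group — no reversal.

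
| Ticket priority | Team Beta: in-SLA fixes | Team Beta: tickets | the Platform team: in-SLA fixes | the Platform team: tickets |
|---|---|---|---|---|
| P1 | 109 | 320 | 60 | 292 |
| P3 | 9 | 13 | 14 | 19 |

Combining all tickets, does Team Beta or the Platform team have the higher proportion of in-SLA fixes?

Team Beta

P1: Team Beta 109/320 = 34.1%, the Platform team 60/292 = 20.5% → Team Beta
P3: Team Beta 9/13 = 69.2%, the Platform team 14/19 = 73.7% → the Platform team
Overall: Team Beta 118/333 = 35.4%, the Platform team 74/311 = 23.8% → Team Beta
(Neither sweeps every ticket group, but Team Beta has the higher pooled rate.)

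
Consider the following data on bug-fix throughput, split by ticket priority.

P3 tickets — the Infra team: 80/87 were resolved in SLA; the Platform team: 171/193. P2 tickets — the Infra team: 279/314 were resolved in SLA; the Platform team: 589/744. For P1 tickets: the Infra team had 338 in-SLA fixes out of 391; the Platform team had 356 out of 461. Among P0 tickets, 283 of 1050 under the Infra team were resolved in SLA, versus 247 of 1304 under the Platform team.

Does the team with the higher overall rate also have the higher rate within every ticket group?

P3: the Infra team 80/87 = 92.0%, the Platform team 171/193 = 88.6% → the Infra team
P2: the Infra team 279/314 = 88.9%, the Platform team 589/744 = 79.2% → the Infra team
P1: the Infra team 338/391 = 86.4%, the Platform team 356/461 = 77.2% → the Infra team
P0: the Infra team 283/1050 = 27.0%, the Platform team 247/1304 = 18.9% → the Infra team
Overall: the Infra team 980/1842 = 53.2%, the Platform team 1363/2702 = 50.4% → the Infra team
The Infra team wins overall and in every ticket group — no reversal.

Yes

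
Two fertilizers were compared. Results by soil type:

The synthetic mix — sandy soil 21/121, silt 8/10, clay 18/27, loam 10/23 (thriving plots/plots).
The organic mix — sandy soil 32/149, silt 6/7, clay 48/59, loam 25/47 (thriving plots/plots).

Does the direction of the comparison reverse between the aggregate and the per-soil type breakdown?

No

Sandy soil: the synthetic mix 21/121 = 17.4%, the organic mix 32/149 = 21.5% → the organic mix
Silt: the synthetic mix 8/10 = 80.0%, the organic mix 6/7 = 85.7% → the organic mix
Clay: the synthetic mix 18/27 = 66.7%, the organic mix 48/59 = 81.4% → the organic mix
Loam: the synthetic mix 10/23 = 43.5%, the organic mix 25/47 = 53.2% → the organic mix
Overall: the synthetic mix 57/181 = 31.5%, the organic mix 111/262 = 42.4% → the organic mix
The organic mix wins overall and in every soil group — no reversal.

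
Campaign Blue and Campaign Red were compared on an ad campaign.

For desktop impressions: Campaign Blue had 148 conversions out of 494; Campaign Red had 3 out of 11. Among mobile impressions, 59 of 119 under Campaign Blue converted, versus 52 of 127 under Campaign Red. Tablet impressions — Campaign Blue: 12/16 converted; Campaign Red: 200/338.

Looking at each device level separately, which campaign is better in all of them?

Campaign Blue

Desktop: Campaign Blue 148/494 = 30.0%, Campaign Red 3/11 = 27.3% → Campaign Blue
Mobile: Campaign Blue 59/119 = 49.6%, Campaign Red 52/127 = 40.9% → Campaign Blue
Tablet: Campaign Blue 12/16 = 75.0%, Campaign Red 200/338 = 59.2% → Campaign Blue
Campaign Blue has the higher rate in all 3 groups.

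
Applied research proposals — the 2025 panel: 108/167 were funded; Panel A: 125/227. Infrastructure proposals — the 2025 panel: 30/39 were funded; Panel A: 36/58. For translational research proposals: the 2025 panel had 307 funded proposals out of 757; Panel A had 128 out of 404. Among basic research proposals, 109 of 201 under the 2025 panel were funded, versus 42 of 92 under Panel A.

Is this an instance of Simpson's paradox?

Applied research: the 2025 panel 108/167 = 64.7%, Panel A 125/227 = 55.1% → the 2025 panel
Infrastructure: the 2025 panel 30/39 = 76.9%, Panel A 36/58 = 62.1% → the 2025 panel
Translational research: the 2025 panel 307/757 = 40.6%, Panel A 128/404 = 31.7% → the 2025 panel
Basic research: the 2025 panel 109/201 = 54.2%, Panel A 42/92 = 45.7% → the 2025 panel
Overall: the 2025 panel 554/1164 = 47.6%, Panel A 331/781 = 42.4% → the 2025 panel
The 2025 panel wins overall and in every proposal group — no reversal.

No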